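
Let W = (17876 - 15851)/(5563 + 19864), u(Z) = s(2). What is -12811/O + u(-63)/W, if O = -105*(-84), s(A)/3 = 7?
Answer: 34693679/132300 ≈ 262.23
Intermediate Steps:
s(A) = 21 (s(A) = 3*7 = 21)
u(Z) = 21
O = 8820
W = 2025/25427 ≈ 0.079640
-12811/O + u(-63)/W = -12811/8820 + 21/(2025/25427) = -12811*1/8820 + 21*(25427/2025) = -12811/8820 + 177989/675 = 34693679/132300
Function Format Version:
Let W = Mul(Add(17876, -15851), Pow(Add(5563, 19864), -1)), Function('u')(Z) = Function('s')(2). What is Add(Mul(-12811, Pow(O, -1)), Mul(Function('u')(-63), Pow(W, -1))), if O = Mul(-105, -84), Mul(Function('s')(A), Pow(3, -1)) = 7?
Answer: Rational(34693679, 132300) ≈ 262.23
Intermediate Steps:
Function('s')(A) = 21 (Function('s')(A) = Mul(3, 7) = 21)
Function('u')(Z) = 21
O = 8820
W = Rational(2025, 25427) (W = Mul(2025, Pow(25427, -1)) = Mul(2025, Rational(1, 25427)) = Rational(2025, 25427) ≈ 0.079640)
Add(Mul(-12811, Pow(O, -1)), Mul(Function('u')(-63), Pow(W, -1))) = Add(Mul(-12811, Pow(8820, -1)), Mul(21, Pow(Rational(2025, 25427), -1))) = Add(Mul(-12811, Rational(1, 8820)), Mul(21, Rational(25427, 2025))) = Add(Rational(-12811, 8820), Rational(177989, 675)) = Rational(34693679, 132300)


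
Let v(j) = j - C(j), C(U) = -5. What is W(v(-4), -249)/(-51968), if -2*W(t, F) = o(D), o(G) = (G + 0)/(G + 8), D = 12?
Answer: 3/519680 ≈ 5.7728e-6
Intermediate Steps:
o(G) = G/(8 + G)
v(j) = 5 + j (v(j) = j - 1*(-5) = j + 5 = 5 + j)
W(t, F) = -3/10 (W(t, F) = -6/(8 + 12) = -6/20 = -½*⅗ = -3/10)
W(v(-4), -249)/(-51968) = -3/10/(-51968) = -3/10*(-1/51968) = 3/519680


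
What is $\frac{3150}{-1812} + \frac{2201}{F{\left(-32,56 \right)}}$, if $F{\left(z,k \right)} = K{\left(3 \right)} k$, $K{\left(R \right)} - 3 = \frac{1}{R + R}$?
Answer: $\frac{857403}{80332} \approx 10.673$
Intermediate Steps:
$K{\left(R \right)} = 3 + \frac{1}{2 R}$ ($K{\left(R \right)} = 3 + \frac{1}{R + R} = 3 + \frac{1}{2 R}$)
$F{\left(z,k \right)} = \frac{19 k}{6}$ ($F{\left(z,k \right)} = \left(3 + \frac{1}{2 \cdot 3}\right) k = \left(3 + \frac{1}{2} \cdot \frac{1}{3}\right) k = \left(3 + \frac{1}{6}\right) k = \frac{19 k}{6}$)
$\frac{3150}{-1812} + \frac{2201}{F{\left(-32,56 \right)}} = \frac{3150}{-1812} + \frac{2201}{\frac{19}{6} \cdot 56} = 3150 \left(- \frac{1}{1812}\right) + \frac{2201}{\frac{532}{3}} = - \frac{525}{302} + 2201 \cdot \frac{3}{532} = - \frac{525}{302} + \frac{6603}{532} = \frac{857403}{80332}$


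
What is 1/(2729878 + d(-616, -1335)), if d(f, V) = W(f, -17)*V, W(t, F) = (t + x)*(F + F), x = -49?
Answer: -1/27454472 ≈ -3.6424e-8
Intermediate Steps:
W(t, F) = 2*F*(-49 + t) (W(t, F) = (t - 49)*(F + F) = (-49 + t)*(2*F) = 2*F*(-49 + t))
d(f, V) = V*(1666 - 34*f) (d(f, V) = (2*(-17)*(-49 + f))*V = (1666 - 34*f)*V = V*(1666 - 34*f))
1/(2729878 + d(-616, -1335)) = 1/(2729878 + 34*(-1335)*(49 - 1*(-616))) = 1/(2729878 + 34*(-1335)*(49 + 616)) = 1/(2729878 + 34*(-1335)*665) = 1/(2729878 - 30184350) = 1/(-27454472) = -1/27454472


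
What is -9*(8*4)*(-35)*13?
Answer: 131040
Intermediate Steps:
-9*(8*4)*(-35)*13 = -9*32*(-35)*13 = -(-10080)*13 = -9*(-14560) = 131040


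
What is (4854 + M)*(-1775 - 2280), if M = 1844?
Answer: -27160390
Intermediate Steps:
(4854 + M)*(-1775 - 2280) = (4854 + 1844)*(-1775 - 2280) = 6698*(-4055) = -27160390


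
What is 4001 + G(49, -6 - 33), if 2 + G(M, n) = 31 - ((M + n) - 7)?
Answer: 4027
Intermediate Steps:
G(M, n) = 36 - M - n (G(M, n) = -2 + (31 - ((M + n) - 7)) = -2 + (31 - (-7 + M + n)) = -2 + (31 + (7 - M - n)) = -2 + (38 - M - n) = 36 - M - n)
4001 + G(49, -6 - 33) = 4001 + (36 - 1*49 - (-6 - 33)) = 4001 + (36 - 49 - 1*(-39)) = 4001 + (36 - 49 + 39) = 4001 + 26 = 4027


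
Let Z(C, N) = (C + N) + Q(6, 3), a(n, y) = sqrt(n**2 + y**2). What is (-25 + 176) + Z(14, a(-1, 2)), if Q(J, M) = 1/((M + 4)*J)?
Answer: 6931/42 + sqrt(5) ≈ 167.26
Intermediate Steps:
Q(J, M) = 1/(J*(4 + M)) (Q(J, M) = 1/((4 + M)*J) = 1/(J*(4 + M)))
Z(C, N) = 1/42 + C + N (Z(C, N) = (C + N) + 1/(6*(4 + 3)) = (C + N) + (1/6)/7 = (C + N) + (1/6)*(1/7) = (C + N) + 1/42 = 1/42 + C + N)
(-25 + 176) + Z(14, a(-1, 2)) = (-25 + 176) + (1/42 + 14 + sqrt((-1)**2 + 2**2)) = 151 + (1/42 + 14 + sqrt(1 + 4)) = 151 + (1/42 + 14 + sqrt(5)) = 151 + (589/42 + sqrt(5)) = 6931/42 + sqrt(5)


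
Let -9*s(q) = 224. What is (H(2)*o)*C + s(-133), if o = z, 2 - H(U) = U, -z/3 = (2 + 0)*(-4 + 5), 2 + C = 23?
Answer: -224/9 ≈ -24.889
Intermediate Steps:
C = 21 (C = -2 + 23 = 21)
z = -6 (z = -3*(2 + 0)*(-4 + 5) = -6 ≈ -6.0000)
H(U) = 2 - U
o = -6
s(q) = -224/9 (s(q) = -⅑*224 = -224/9)
(H(2)*o)*C + s(-133) = ((2 - 1*2)*(-6))*21 - 224/9 = ((2 - 2)*(-6))*21 - 224/9 = (0*(-6))*21 - 224/9 = 0*21 - 224/9 = 0 - 224/9 = -224/9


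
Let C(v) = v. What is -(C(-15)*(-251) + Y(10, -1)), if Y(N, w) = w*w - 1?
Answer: -3765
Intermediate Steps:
Y(N, w) = -1 + w² (Y(N, w) = w² - 1 = -1 + w²)
-(C(-15)*(-251) + Y(10, -1)) = -(-15*(-251) + (-1 + (-1)²)) = -(3765 + (-1 + 1)) = -(3765 + 0) = -1*3765 = -3765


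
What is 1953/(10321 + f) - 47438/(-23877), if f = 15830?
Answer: 1132087/549171 ≈ 2.0614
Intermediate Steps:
1953/(10321 + f) - 47438/(-23877) = 1953/(10321 + 15830) - 47438/(-23877) = 1953/26151 - 47438*(-1/23877) = 1953*(1/26151) + 47438/23877 = 651/8717 + 47438/23877 = 1132087/549171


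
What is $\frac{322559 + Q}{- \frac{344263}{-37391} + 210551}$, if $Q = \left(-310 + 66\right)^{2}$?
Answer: $\frac{14286914145}{7873056704} \approx 1.8147$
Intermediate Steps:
$Q = 59536$ ($Q = \left(-244\right)^{2} = 59536$)
$\frac{322559 + Q}{- \frac{344263}{-37391} + 210551} = \frac{322559 + 59536}{- \frac{344263}{-37391} + 210551} = \frac{382095}{\left(-344263\right) \left(- \frac{1}{37391}\right) + 210551} = \frac{382095}{\frac{344263}{37391} + 210551} = \frac{382095}{\frac{7873056704}{37391}} = 382095 \cdot \frac{37391}{7873056704} = \frac{14286914145}{7873056704}$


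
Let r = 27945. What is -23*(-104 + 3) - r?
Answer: -25622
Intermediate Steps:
-23*(-104 + 3) - r = -23*(-104 + 3) - 1*27945 = -23*(-101) - 27945 = 2323 - 27945 = -25622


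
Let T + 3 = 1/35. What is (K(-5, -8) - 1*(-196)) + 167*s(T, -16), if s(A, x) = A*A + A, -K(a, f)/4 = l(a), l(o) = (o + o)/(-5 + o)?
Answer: 1433592/1225 ≈ 1170.3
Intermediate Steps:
l(o) = 2*o/(-5 + o) (l(o) = (2*o)/(-5 + o) = 2*o/(-5 + o))
K(a, f) = -8*a/(-5 + a)
T = -104/35 (T = -3 + 1/35 = -104/35 ≈ -2.9714)
s(A, x) = A + A**2 (s(A, x) = A**2 + A = A + A**2)
(K(-5, -8) - 1*(-196)) + 167*s(T, -16) = (-8*(-5)/(-5 - 5) - 1*(-196)) + 167*(-104*(1 - 104/35)/35) = (-8*(-5)/(-10) + 196) + 167*(-104/35*(-69/35)) = (-8*(-5)*(-1/10) + 196) + 167*(7176/1225) = (-4 + 196) + 1198392/1225 = 192 + 1198392/1225 = 1433592/1225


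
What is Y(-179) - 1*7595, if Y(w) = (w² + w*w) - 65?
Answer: 56422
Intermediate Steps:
Y(w) = -65 + 2*w² (Y(w) = (w² + w²) - 65 = 2*w² - 65 = -65 + 2*w²)
Y(-179) - 1*7595 = (-65 + 2*(-179)²) - 1*7595 = (-65 + 2*32041) - 7595 = (-65 + 64082) - 7595 = 64017 - 7595 = 56422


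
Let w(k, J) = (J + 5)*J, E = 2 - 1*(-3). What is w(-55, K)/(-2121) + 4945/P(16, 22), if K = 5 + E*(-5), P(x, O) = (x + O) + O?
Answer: 698023/8484 ≈ 82.275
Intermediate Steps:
P(x, O) = x + 2*O (P(x, O) = (O + x) + O = x + 2*O)
E = 5 (E = 2 + 3 = 5)
K = -20 (K = 5 + 5*(-5) = 5 - 25 = -20)
w(k, J) = J*(5 + J) (w(k, J) = (5 + J)*J = J*(5 + J))
w(-55, K)/(-2121) + 4945/P(16, 22) = -20*(5 - 20)/(-2121) + 4945/(16 + 2*22) = -20*(-15)*(-1/2121) + 4945/(16 + 44) = 300*(-1/2121) + 4945/60 = -100/707 + 4945*(1/60) = -100/707 + 989/12 = 698023/8484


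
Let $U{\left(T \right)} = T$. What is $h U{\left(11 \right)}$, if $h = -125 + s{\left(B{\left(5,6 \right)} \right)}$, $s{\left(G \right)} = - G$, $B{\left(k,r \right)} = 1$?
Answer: $-1386$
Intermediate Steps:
$h = -126$ ($h = -125 - 1 = -126$)
$h U{\left(11 \right)} = \left(-126\right) 11 = -1386$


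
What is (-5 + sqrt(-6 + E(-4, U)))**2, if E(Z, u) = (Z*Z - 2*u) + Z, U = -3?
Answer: 37 - 20*sqrt(3) ≈ 2.3590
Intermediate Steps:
E(Z, u) = Z + Z**2 - 2*u (E(Z, u) = (Z**2 - 2*u) + Z = Z + Z**2 - 2*u)
(-5 + sqrt(-6 + E(-4, U)))**2 = (-5 + sqrt(-6 + (-4 + (-4)**2 - 2*(-3))))**2 = (-5 + sqrt(-6 + (-4 + 16 + 6)))**2 = (-5 + sqrt(-6 + 18))**2 = (-5 + sqrt(12))**2 = (-5 + 2*sqrt(3))**2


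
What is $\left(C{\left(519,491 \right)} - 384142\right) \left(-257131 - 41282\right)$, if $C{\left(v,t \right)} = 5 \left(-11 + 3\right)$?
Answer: $114644903166$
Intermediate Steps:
$C{\left(v,t \right)} = -40$ ($C{\left(v,t \right)} = 5 \left(-8\right) = -40$)
$\left(C{\left(519,491 \right)} - 384142\right) \left(-257131 - 41282\right) = \left(-40 - 384142\right) \left(-257131 - 41282\right) = \left(-384182\right) \left(-298413\right) = 114644903166$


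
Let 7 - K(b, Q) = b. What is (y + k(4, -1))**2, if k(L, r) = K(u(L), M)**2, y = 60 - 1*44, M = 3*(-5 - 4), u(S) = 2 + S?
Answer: 289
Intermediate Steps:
M = -27 (M = 3*(-9) = -27)
K(b, Q) = 7 - b
y = 16 (y = 60 - 44 = 16)
k(L, r) = (5 - L)**2 (k(L, r) = (7 - (2 + L))**2 = (7 + (-2 - L))**2 = (5 - L)**2)
(y + k(4, -1))**2 = (16 + (-5 + 4)**2)**2 = (16 + (-1)**2)**2 = (16 + 1)**2 = 17**2 = 289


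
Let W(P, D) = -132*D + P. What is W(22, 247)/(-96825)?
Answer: 32582/96825 ≈ 0.33650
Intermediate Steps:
W(P, D) = P - 132*D
W(22, 247)/(-96825) = (22 - 132*247)/(-96825) = (22 - 32604)*(-1/96825) = -32582*(-1/96825) = 32582/96825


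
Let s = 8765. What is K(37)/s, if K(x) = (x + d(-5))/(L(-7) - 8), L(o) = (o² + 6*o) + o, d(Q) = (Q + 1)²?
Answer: -53/70120 ≈ -0.00075585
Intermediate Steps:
d(Q) = (1 + Q)²
L(o) = o² + 7*o
K(x) = -2 - x/8 (K(x) = (x + (1 - 5)²)/(-7*(7 - 7) - 8) = (x + (-4)²)/(-7*0 - 8) = (x + 16)/(0 - 8) = (16 + x)/(-8) = (16 + x)*(-⅛) = -2 - x/8)
K(37)/s = (-2 - ⅛*37)/8765 = (-2 - 37/8)*(1/8765) = -53/8*1/8765 = -53/70120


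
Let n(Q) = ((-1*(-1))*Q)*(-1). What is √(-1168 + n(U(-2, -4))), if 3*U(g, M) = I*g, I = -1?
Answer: I*√10518/3 ≈ 34.186*I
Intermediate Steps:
U(g, M) = -g/3 (U(g, M) = (-g)/3 = -g/3)
n(Q) = -Q (n(Q) = (1*Q)*(-1) = Q*(-1) = -Q)
√(-1168 + n(U(-2, -4))) = √(-1168 - (-1)*(-2)/3) = √(-1168 - 1*⅔) = √(-1168 - ⅔) = √(-3506/3) = I*√10518/3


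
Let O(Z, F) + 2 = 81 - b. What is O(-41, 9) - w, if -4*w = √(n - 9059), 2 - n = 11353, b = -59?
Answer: 138 + I*√20410/4 ≈ 138.0 + 35.716*I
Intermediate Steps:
n = -11351 (n = 2 - 1*11353 = 2 - 11353 = -11351)
O(Z, F) = 138 (O(Z, F) = -2 + (81 - 1*(-59)) = -2 + (81 + 59) = -2 + 140 = 138)
w = -I*√20410/4 (w = -√(-11351 - 9059)/4 = -I*√20410/4 ≈ -35.716*I)
O(-41, 9) - w = 138 - (-1)*I*√20410/4 = 138 + I*√20410/4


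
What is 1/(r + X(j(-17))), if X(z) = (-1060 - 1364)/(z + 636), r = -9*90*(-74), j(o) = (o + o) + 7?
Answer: 203/12167012 ≈ 1.6684e-5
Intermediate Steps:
j(o) = 7 + 2*o (j(o) = 2*o + 7 = 7 + 2*o)
r = 59940 (r = -810*(-74) = 59940)
X(z) = -2424/(636 + z)
1/(r + X(j(-17))) = 1/(59940 - 2424/(636 + (7 + 2*(-17)))) = 1/(59940 - 2424/(636 + (7 - 34))) = 1/(59940 - 2424/(636 - 27)) = 1/(59940 - 2424/609) = 1/(59940 - 2424*1/609) = 1/(59940 - 808/203) = 1/(12167012/203) = 203/12167012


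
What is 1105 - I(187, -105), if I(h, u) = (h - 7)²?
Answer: -31295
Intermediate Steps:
I(h, u) = (-7 + h)²
1105 - I(187, -105) = 1105 - (-7 + 187)² = 1105 - 1*180² = 1105 - 1*32400 = 1105 - 32400 = -31295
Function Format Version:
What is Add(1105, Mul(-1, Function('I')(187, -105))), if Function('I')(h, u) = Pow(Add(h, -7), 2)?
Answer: -31295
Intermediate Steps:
Function('I')(h, u) = Pow(Add(-7, h), 2)
Add(1105, Mul(-1, Function('I')(187, -105))) = Add(1105, Mul(-1, Pow(Add(-7, 187), 2))) = Add(1105, Mul(-1, Pow(180, 2))) = Add(1105, Mul(-1, 32400)) = Add(1105, -32400) = -31295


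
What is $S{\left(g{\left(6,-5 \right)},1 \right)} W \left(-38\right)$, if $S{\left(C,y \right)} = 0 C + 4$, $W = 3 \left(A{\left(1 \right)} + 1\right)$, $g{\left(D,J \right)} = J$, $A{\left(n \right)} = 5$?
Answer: $-2736$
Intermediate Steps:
$W = 18$ ($W = 3 \left(5 + 1\right) = 3 \cdot 6 = 18$)
$S{\left(C,y \right)} = 4$ ($S{\left(C,y \right)} = 0 + 4 = 4$)
$S{\left(g{\left(6,-5 \right)},1 \right)} W \left(-38\right) = 4 \cdot 18 \left(-38\right) = 72 \left(-38\right) = -2736$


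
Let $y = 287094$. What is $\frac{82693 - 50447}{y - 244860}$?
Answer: $\frac{16123}{21117} \approx 0.76351$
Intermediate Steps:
$\frac{82693 - 50447}{y - 244860} = \frac{82693 - 50447}{287094 - 244860} = \frac{32246}{287094 - 244860} = \frac{32246}{42234} = 32246 \cdot \frac{1}{42234} = \frac{16123}{21117}$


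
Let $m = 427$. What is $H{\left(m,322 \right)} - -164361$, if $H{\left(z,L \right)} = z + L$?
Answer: $165110$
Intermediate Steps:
$H{\left(z,L \right)} = L + z$
$H{\left(m,322 \right)} - -164361 = \left(322 + 427\right) - -164361 = 749 + 164361 = 165110$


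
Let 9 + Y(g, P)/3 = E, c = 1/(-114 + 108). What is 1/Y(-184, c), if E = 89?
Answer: 1/240 ≈ 0.0041667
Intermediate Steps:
c = -1/6 (c = 1/(-6) = -1/6 ≈ -0.16667)
Y(g, P) = 240 (Y(g, P) = -27 + 3*89 = -27 + 267 = 240)
1/Y(-184, c) = 1/240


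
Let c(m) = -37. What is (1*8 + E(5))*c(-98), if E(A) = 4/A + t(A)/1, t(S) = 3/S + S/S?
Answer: -1924/5 ≈ -384.80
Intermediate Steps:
t(S) = 1 + 3/S (t(S) = 3/S + 1 = 1 + 3/S)
E(A) = 4/A + (3 + A)/A (E(A) = 4/A + ((3 + A)/A)/1 = 4/A + ((3 + A)/A)*1 = 4/A + (3 + A)/A)
(1*8 + E(5))*c(-98) = (1*8 + (7 + 5)/5)*(-37) = (8 + (1/5)*12)*(-37) = (8 + 12/5)*(-37) = (52/5)*(-37) = -1924/5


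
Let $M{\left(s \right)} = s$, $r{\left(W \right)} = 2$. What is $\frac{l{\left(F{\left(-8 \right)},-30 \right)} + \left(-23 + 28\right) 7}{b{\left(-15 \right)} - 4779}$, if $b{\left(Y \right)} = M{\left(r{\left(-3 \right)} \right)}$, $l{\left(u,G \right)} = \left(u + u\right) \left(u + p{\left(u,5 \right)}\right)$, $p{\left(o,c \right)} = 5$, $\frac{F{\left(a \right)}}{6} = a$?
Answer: $- \frac{4163}{4777} \approx -0.87147$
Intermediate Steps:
$F{\left(a \right)} = 6 a$
$l{\left(u,G \right)} = 2 u \left(5 + u\right)$ ($l{\left(u,G \right)} = \left(u + u\right) \left(u + 5\right) = 2 u \left(5 + u\right)$)
$b{\left(Y \right)} = 2$
$\frac{l{\left(F{\left(-8 \right)},-30 \right)} + \left(-23 + 28\right) 7}{b{\left(-15 \right)} - 4779} = \frac{2 \cdot 6 \left(-8\right) \left(5 + 6 \left(-8\right)\right) + \left(-23 + 28\right) 7}{2 - 4779} = \frac{2 \left(-48\right) \left(5 - 48\right) + 5 \cdot 7}{-4777} = \left(2 \left(-48\right) \left(-43\right) + 35\right) \left(- \frac{1}{4777}\right) = \left(4128 + 35\right) \left(- \frac{1}{4777}\right) = 4163 \left(- \frac{1}{4777}\right) = - \frac{4163}{4777}$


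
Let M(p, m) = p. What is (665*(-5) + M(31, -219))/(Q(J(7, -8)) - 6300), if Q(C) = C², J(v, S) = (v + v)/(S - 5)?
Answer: 278343/532252 ≈ 0.52295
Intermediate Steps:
J(v, S) = 2*v/(-5 + S) (J(v, S) = (2*v)/(-5 + S) = 2*v/(-5 + S))
(665*(-5) + M(31, -219))/(Q(J(7, -8)) - 6300) = (665*(-5) + 31)/((2*7/(-5 - 8))² - 6300) = (-3325 + 31)/((2*7/(-13))² - 6300) = -3294/((2*7*(-1/13))² - 6300) = -3294/((-14/13)² - 6300) = -3294/(196/169 - 6300) = -3294/(-1064504/169) = -3294*(-169/1064504) = 278343/532252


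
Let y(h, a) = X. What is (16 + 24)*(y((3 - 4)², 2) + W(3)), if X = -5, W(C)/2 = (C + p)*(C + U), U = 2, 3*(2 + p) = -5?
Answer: -1400/3 ≈ -466.67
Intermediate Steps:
p = -11/3 (p = -2 + (⅓)*(-5) = -2 - 5/3 = -11/3 ≈ -3.6667)
W(C) = 2*(2 + C)*(-11/3 + C) (W(C) = 2*((C - 11/3)*(C + 2)) = 2*((-11/3 + C)*(2 + C)) = 2*((2 + C)*(-11/3 + C)) = 2*(2 + C)*(-11/3 + C))
y(h, a) = -5
(16 + 24)*(y((3 - 4)², 2) + W(3)) = (16 + 24)*(-5 + (-44/3 + 2*3² - 10/3*3)) = 40*(-5 + (-44/3 + 2*9 - 10)) = 40*(-5 + (-44/3 + 18 - 10)) = 40*(-5 - 20/3) = 40*(-35/3) = -1400/3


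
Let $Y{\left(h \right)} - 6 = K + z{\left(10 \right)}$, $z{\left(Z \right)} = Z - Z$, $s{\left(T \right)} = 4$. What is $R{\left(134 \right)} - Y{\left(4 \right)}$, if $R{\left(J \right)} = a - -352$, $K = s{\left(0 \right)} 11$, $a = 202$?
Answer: $504$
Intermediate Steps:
$z{\left(Z \right)} = 0$
$K = 44$ ($K = 4 \cdot 11 = 44$)
$R{\left(J \right)} = 554$ ($R{\left(J \right)} = 202 - -352 = 202 + 352 = 554$)
$Y{\left(h \right)} = 50$ ($Y{\left(h \right)} = 6 + \left(44 + 0\right) = 6 + 44 = 50$)
$R{\left(134 \right)} - Y{\left(4 \right)} = 554 - 50 = 504$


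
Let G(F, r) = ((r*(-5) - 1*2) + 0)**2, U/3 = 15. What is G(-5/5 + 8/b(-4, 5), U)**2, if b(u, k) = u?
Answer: 2655237841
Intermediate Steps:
U = 45 (U = 3*15 = 45)
G(F, r) = (-2 - 5*r)**2 (G(F, r) = ((-5*r - 2) + 0)**2 = ((-2 - 5*r) + 0)**2 = (-2 - 5*r)**2)
G(-5/5 + 8/b(-4, 5), U)**2 = ((2 + 5*45)**2)**2 = ((2 + 225)**2)**2 = (227**2)**2 = 51529**2 = 2655237841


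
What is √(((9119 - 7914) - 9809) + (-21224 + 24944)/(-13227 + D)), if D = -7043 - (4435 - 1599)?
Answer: 4*I*√7975089814/3851 ≈ 92.759*I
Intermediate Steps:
D = -9879 (D = -7043 - 1*2836 = -7043 - 2836 = -9879)
√(((9119 - 7914) - 9809) + (-21224 + 24944)/(-13227 + D)) = √(((9119 - 7914) - 9809) + (-21224 + 24944)/(-13227 - 9879)) = √((1205 - 9809) + 3720/(-23106)) = √(-8604 + 3720*(-1/23106)) = √(-8604 - 620/3851) = √(-33134624/3851) = 4*I*√7975089814/3851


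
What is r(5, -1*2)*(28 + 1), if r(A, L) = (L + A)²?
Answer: 261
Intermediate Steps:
r(A, L) = (A + L)²
r(5, -1*2)*(28 + 1) = (5 - 1*2)²*(28 + 1) = (5 - 2)²*29 = 3²*29 = 9*29 = 261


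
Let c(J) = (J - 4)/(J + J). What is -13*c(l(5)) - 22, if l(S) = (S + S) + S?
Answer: -803/30 ≈ -26.767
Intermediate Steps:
l(S) = 3*S (l(S) = 2*S + S = 3*S)
c(J) = (-4 + J)/(2*J) (c(J) = (-4 + J)/((2*J)) = (-4 + J)*(1/(2*J)) = (-4 + J)/(2*J))
-13*c(l(5)) - 22 = -13*(-4 + 3*5)/(2*(3*5)) - 22 = -13*(-4 + 15)/(2*15) - 22 = -13*11/(2*15) - 22 = -13*11/30 - 22 = -143/30 - 22 = -803/30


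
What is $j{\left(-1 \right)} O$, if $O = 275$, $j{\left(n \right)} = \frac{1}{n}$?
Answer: $-275$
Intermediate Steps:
$j{\left(-1 \right)} O = \frac{1}{-1} \cdot 275 = \left(-1\right) 275 = -275$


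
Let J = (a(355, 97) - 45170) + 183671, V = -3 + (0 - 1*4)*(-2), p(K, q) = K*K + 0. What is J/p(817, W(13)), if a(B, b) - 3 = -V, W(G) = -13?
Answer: 138499/667489 ≈ 0.20749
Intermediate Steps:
p(K, q) = K**2 (p(K, q) = K**2 + 0 = K**2)
V = 5 (V = -3 + (0 - 4)*(-2) = -3 - 4*(-2) = -3 + 8 = 5)
a(B, b) = -2 (a(B, b) = 3 - 1*5 = 3 - 5 = -2)
J = 138499 (J = (-2 - 45170) + 183671 = -45172 + 183671 = 138499)
J/p(817, W(13)) = 138499/(817**2) = 138499/667489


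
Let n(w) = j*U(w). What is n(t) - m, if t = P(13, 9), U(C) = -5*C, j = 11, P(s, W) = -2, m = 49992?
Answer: -49882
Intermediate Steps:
t = -2
n(w) = -55*w (n(w) = 11*(-5*w) = -55*w)
n(t) - m = -55*(-2) - 1*49992 = 110 - 49992 = -49882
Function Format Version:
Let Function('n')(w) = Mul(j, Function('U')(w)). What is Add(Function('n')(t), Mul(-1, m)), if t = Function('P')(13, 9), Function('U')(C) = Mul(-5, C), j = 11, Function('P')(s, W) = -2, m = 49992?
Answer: -49882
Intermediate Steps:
t = -2
Function('n')(w) = Mul(-55, w) (Function('n')(w) = Mul(11, Mul(-5, w)) = Mul(-55, w))
Add(Function('n')(t), Mul(-1, m)) = Add(Mul(-55, -2), Mul(-1, 49992)) = Add(110, -49992) = -49882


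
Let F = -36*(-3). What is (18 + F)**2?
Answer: 15876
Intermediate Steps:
F = 108
(18 + F)**2 = (18 + 108)**2 = 126**2 = 15876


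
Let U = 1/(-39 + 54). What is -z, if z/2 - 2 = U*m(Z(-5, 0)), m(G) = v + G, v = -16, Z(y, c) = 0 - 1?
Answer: -26/15 ≈ -1.7333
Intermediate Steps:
Z(y, c) = -1
m(G) = -16 + G
U = 1/15 ≈ 0.066667
z = 26/15 (z = 4 + 2*((-16 - 1)/15) = 4 + 2*((1/15)*(-17)) = 4 + 2*(-17/15) = 4 - 34/15 = 26/15 ≈ 1.7333)
-z = -1*26/15 = -26/15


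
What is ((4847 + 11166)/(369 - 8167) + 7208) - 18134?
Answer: -85216961/7798 ≈ -10928.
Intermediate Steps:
((4847 + 11166)/(369 - 8167) + 7208) - 18134 = (16013/(-7798) + 7208) - 18134 = (16013*(-1/7798) + 7208) - 18134 = (-16013/7798 + 7208) - 18134 = 56191971/7798 - 18134 = -85216961/7798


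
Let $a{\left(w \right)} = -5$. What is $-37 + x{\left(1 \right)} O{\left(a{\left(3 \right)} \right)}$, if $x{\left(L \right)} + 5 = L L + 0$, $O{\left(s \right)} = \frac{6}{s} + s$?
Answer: $- \frac{61}{5} \approx -12.2$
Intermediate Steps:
$O{\left(s \right)} = s + \frac{6}{s}$
$x{\left(L \right)} = -5 + L^{2}$ ($x{\left(L \right)} = -5 + \left(L L + 0\right) = -5 + \left(L^{2} + 0\right) = -5 + L^{2}$)
$-37 + x{\left(1 \right)} O{\left(a{\left(3 \right)} \right)} = -37 + \left(-5 + 1^{2}\right) \left(-5 + \frac{6}{-5}\right) = -37 + \left(-5 + 1\right) \left(-5 + 6 \left(- \frac{1}{5}\right)\right) = -37 - 4 \left(-5 - \frac{6}{5}\right) = -37 - - \frac{124}{5} = -37 + \frac{124}{5} = - \frac{61}{5}$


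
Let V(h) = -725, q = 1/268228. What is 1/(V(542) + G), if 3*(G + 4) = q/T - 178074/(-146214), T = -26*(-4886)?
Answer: -830364224896752/604998419811150341 ≈ -0.0013725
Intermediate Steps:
T = 127036
q = 1/268228 ≈ 3.7282e-6
G = -2984356761005141/830364224896752 (G = -4 + ((1/268228)/127036 - 178074/(-146214))/3 = -4 + ((1/268228)*(1/127036) - 178074*(-1/146214))/3 = -4 + (1/34074612208 + 9893/8123)/3 = -4 + (⅓)*(337100138581867/276788074965584) = -4 + 337100138581867/830364224896752 = -2984356761005141/830364224896752 ≈ -3.5940)
1/(V(542) + G) = 1/(-725 - 2984356761005141/830364224896752) = 1/(-604998419811150341/830364224896752) = -830364224896752/604998419811150341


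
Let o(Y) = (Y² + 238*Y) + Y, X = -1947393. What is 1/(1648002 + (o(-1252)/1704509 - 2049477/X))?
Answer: 1106449631679/1823433193634187445 ≈ 6.0679e-7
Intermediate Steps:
o(Y) = Y² + 239*Y
1/(1648002 + (o(-1252)/1704509 - 2049477/X)) = 1/(1648002 + (-1252*(239 - 1252)/1704509 - 2049477/(-1947393))) = 1/(1648002 + (-1252*(-1013)*(1/1704509) - 2049477*(-1/1947393))) = 1/(1648002 + (1268276*(1/1704509) + 683159/649131)) = 1/(1648002 + (1268276/1704509 + 683159/649131)) = 1/(1648002 + 1987727932087/1106449631679) = 1/(1823433193634187445/1106449631679) = 1106449631679/1823433193634187445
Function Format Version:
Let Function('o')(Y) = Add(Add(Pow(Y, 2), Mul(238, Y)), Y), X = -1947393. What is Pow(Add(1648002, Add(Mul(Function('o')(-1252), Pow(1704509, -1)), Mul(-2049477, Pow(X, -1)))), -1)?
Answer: Rational(1106449631679, 1823433193634187445) ≈ 6.0679e-7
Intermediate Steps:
Function('o')(Y) = Add(Pow(Y, 2), Mul(239, Y))
Pow(Add(1648002, Add(Mul(Function('o')(-1252), Pow(1704509, -1)), Mul(-2049477, Pow(X, -1)))), -1) = Pow(Add(1648002, Add(Mul(Mul(-1252, Add(239, -1252)), Pow(1704509, -1)), Mul(-2049477, Pow(-1947393, -1)))), -1) = Pow(Add(1648002, Add(Mul(Mul(-1252, -1013), Rational(1, 1704509)), Mul(-2049477, Rational(-1, 1947393)))), -1) = Pow(Add(1648002, Add(Mul(1268276, Rational(1, 1704509)), Rational(683159, 649131))), -1) = Pow(Add(1648002, Add(Rational(1268276, 1704509), Rational(683159, 649131))), -1) = Pow(Add(1648002, Rational(1987727932087, 1106449631679)), -1) = Pow(Rational(1823433193634187445, 1106449631679), -1) = Rational(1106449631679, 1823433193634187445)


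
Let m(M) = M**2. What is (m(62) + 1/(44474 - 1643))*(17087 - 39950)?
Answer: -1254739463665/14277 ≈ -8.7885e+7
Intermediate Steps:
(m(62) + 1/(44474 - 1643))*(17087 - 39950) = (62**2 + 1/(44474 - 1643))*(17087 - 39950) = (3844 + 1/42831)*(-22863) = (164642365/42831)*(-22863) = -1254739463665/14277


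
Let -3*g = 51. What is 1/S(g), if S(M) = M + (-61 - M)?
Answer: -1/61 ≈ -0.016393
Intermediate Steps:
g = -17 (g = -⅓*51 = -17)
S(M) = -61
1/S(g) = 1/(-61) = -1/61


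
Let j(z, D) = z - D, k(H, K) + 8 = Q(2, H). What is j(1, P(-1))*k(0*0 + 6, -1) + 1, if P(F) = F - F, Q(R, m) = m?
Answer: -1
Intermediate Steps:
P(F) = 0
k(H, K) = -8 + H
j(1, P(-1))*k(0*0 + 6, -1) + 1 = (1 - 1*0)*(-8 + (0*0 + 6)) + 1 = (1 + 0)*(-8 + (0 + 6)) + 1 = 1*(-8 + 6) + 1 = 1*(-2) + 1 = -2 + 1 = -1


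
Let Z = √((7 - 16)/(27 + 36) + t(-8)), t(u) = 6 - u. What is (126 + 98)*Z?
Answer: 32*√679 ≈ 833.84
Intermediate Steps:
Z = √679/7 (Z = √((7 - 16)/(27 + 36) + (6 - 1*(-8))) = √(-9/63 + (6 + 8)) = √(-9*1/63 + 14) = √(-⅐ + 14) = √(97/7) = √679/7 ≈ 3.7225)
(126 + 98)*Z = (126 + 98)*(√679/7) = 224*(√679/7) = 32*√679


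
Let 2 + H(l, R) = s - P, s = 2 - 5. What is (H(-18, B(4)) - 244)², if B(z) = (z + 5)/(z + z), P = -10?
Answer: 57121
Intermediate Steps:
s = -3
B(z) = (5 + z)/(2*z) (B(z) = (5 + z)/((2*z)) = (5 + z)*(1/(2*z)) = (5 + z)/(2*z))
H(l, R) = 5 (H(l, R) = -2 + (-3 - 1*(-10)) = -2 + (-3 + 10) = -2 + 7 = 5)
(H(-18, B(4)) - 244)² = (5 - 244)² = (-239)² = 57121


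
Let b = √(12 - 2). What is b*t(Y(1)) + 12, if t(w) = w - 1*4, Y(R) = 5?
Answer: 12 + √10 ≈ 15.162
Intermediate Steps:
t(w) = -4 + w (t(w) = w - 4 = -4 + w)
b = √10 ≈ 3.1623
b*t(Y(1)) + 12 = √10*(-4 + 5) + 12 = √10*1 + 12 = √10 + 12 = 12 + √10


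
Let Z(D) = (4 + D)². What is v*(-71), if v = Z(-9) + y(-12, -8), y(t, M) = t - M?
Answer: -1491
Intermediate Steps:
v = 21 (v = (4 - 9)² + (-12 - 1*(-8)) = (-5)² + (-12 + 8) = 25 - 4 = 21)
v*(-71) = 21*(-71) = -1491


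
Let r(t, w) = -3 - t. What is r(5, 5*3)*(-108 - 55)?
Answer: 1304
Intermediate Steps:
r(5, 5*3)*(-108 - 55) = (-3 - 1*5)*(-108 - 55) = (-3 - 5)*(-163) = -8*(-163) = 1304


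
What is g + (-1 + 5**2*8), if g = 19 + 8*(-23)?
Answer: 34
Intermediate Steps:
g = -165 (g = 19 - 184 = -165)
g + (-1 + 5**2*8) = -165 + (-1 + 5**2*8) = -165 + (-1 + 25*8) = -165 + (-1 + 200) = -165 + 199 = 34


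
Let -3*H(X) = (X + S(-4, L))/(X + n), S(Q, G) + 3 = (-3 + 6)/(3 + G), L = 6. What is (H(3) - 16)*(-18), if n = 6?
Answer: 2594/9 ≈ 288.22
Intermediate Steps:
S(Q, G) = -3 + 3/(3 + G) (S(Q, G) = -3 + (-3 + 6)/(3 + G) = -3 + 3/(3 + G))
H(X) = -(-8/3 + X)/(3*(6 + X)) (H(X) = -(X + 3*(-2 - 1*6)/(3 + 6))/(3*(X + 6)) = -(X + 3*(-2 - 6)/9)/(3*(6 + X)) = -(X + 3*(⅑)*(-8))/(3*(6 + X)) = -(X - 8/3)/(3*(6 + X)) = -(-8/3 + X)/(3*(6 + X)))
(H(3) - 16)*(-18) = ((8 - 3*3)/(9*(6 + 3)) - 16)*(-18) = ((⅑)*(8 - 9)/9 - 16)*(-18) = ((⅑)*(⅑)*(-1) - 16)*(-18) = (-1/81 - 16)*(-18) = -1297/81*(-18) = 2594/9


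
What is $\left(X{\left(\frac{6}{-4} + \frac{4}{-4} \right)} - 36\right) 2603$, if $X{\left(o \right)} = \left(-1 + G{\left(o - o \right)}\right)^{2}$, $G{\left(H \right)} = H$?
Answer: $-91105$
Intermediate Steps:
$X{\left(o \right)} = 1$ ($X{\left(o \right)} = \left(-1 + \left(o - o\right)\right)^{2} = \left(-1 + 0\right)^{2} = \left(-1\right)^{2} = 1$)
$\left(X{\left(\frac{6}{-4} + \frac{4}{-4} \right)} - 36\right) 2603 = \left(1 - 36\right) 2603 = \left(-35\right) 2603 = -91105$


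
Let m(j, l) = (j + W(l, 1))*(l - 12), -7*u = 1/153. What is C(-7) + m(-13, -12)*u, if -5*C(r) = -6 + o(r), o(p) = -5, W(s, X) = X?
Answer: 1149/595 ≈ 1.9311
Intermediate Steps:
u = -1/1071 (u = -⅐/153 = -⅐*1/153 = -1/1071 ≈ -0.00093371)
m(j, l) = (1 + j)*(-12 + l) (m(j, l) = (j + 1)*(l - 12) = (1 + j)*(-12 + l))
C(r) = 11/5 (C(r) = -(-6 - 5)/5 = -⅕*(-11) = 11/5)
C(-7) + m(-13, -12)*u = 11/5 + (-12 - 12 - 12*(-13) - 13*(-12))*(-1/1071) = 11/5 + (-12 - 12 + 156 + 156)*(-1/1071) = 11/5 + 288*(-1/1071) = 11/5 - 32/119 = 1149/595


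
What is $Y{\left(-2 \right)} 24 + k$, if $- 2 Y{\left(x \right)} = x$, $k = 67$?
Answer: $91$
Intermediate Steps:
$Y{\left(x \right)} = - \frac{x}{2}$
$Y{\left(-2 \right)} 24 + k = \left(- \frac{1}{2}\right) \left(-2\right) 24 + 67 = 1 \cdot 24 + 67 = 24 + 67 = 91$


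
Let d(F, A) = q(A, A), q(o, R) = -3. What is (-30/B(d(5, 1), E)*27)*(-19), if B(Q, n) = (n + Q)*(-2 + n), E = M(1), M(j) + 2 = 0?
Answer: 1539/2 ≈ 769.50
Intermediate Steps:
M(j) = -2 (M(j) = -2 + 0 = -2)
E = -2
d(F, A) = -3
B(Q, n) = (-2 + n)*(Q + n) (B(Q, n) = (Q + n)*(-2 + n) = (-2 + n)*(Q + n))
(-30/B(d(5, 1), E)*27)*(-19) = (-30/((-2)**2 - 2*(-3) - 2*(-2) - 3*(-2))*27)*(-19) = (-30/(4 + 6 + 4 + 6)*27)*(-19) = (-30/20*27)*(-19) = (-30*1/20*27)*(-19) = -3/2*27*(-19) = -81/2*(-19) = 1539/2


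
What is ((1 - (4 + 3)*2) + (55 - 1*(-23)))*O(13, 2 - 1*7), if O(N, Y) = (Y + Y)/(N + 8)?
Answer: -650/21 ≈ -30.952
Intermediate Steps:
O(N, Y) = 2*Y/(8 + N) (O(N, Y) = (2*Y)/(8 + N) = 2*Y/(8 + N))
((1 - (4 + 3)*2) + (55 - 1*(-23)))*O(13, 2 - 1*7) = ((1 - (4 + 3)*2) + (55 - 1*(-23)))*(2*(2 - 1*7)/(8 + 13)) = ((1 - 7*2) + (55 + 23))*(2*(2 - 7)/21) = ((1 - 1*14) + 78)*(2*(-5)*(1/21)) = ((1 - 14) + 78)*(-10/21) = (-13 + 78)*(-10/21) = 65*(-10/21) = -650/21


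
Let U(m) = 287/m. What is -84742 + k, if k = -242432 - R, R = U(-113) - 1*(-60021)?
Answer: -43752748/113 ≈ -3.8719e+5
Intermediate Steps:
R = 6782086/113 (R = 287/(-113) - 1*(-60021) = 287*(-1/113) + 60021 = -287/113 + 60021 = 6782086/113 ≈ 60018.)
k = -34176902/113 (k = -242432 - 1*6782086/113 = -242432 - 6782086/113 = -34176902/113 ≈ -3.0245e+5)
-84742 + k = -84742 - 34176902/113 = -43752748/113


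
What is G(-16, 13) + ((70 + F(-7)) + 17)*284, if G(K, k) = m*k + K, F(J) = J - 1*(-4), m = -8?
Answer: 23736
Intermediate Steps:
F(J) = 4 + J (F(J) = J + 4 = 4 + J)
G(K, k) = K - 8*k (G(K, k) = -8*k + K = K - 8*k)
G(-16, 13) + ((70 + F(-7)) + 17)*284 = (-16 - 8*13) + ((70 + (4 - 7)) + 17)*284 = (-16 - 104) + ((70 - 3) + 17)*284 = -120 + (67 + 17)*284 = -120 + 84*284 = -120 + 23856 = 23736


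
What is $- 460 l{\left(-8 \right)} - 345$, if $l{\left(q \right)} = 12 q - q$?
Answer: $40135$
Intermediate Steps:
$l{\left(q \right)} = 11 q$
$- 460 l{\left(-8 \right)} - 345 = - 460 \cdot 11 \left(-8\right) - 345 = \left(-460\right) \left(-88\right) - 345 = 40480 - 345 = 40135$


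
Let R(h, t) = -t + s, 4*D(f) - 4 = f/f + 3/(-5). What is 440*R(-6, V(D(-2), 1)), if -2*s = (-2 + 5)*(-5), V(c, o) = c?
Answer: 2816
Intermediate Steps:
D(f) = 11/10 (D(f) = 1 + (f/f + 3/(-5))/4 = 1 + (1 + 3*(-⅕))/4 = 1 + (1 - ⅗)/4 = 1 + (¼)*(⅖) = 1 + ⅒ = 11/10)
s = 15/2 (s = -(-2 + 5)*(-5)/2 = -3*(-5)/2 = -½*(-15) = 15/2 ≈ 7.5000)
R(h, t) = 15/2 - t (R(h, t) = -t + 15/2 = 15/2 - t)
440*R(-6, V(D(-2), 1)) = 440*(15/2 - 1*11/10) = 440*(15/2 - 11/10) = 440*(32/5) = 2816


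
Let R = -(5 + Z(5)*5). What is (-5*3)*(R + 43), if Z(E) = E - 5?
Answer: -570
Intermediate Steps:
Z(E) = -5 + E
R = -5 (R = -(5 + (-5 + 5)*5) = -(5 + 0*5) = -(5 + 0) = -1*5 = -5)
(-5*3)*(R + 43) = (-5*3)*(-5 + 43) = -15*38 = -570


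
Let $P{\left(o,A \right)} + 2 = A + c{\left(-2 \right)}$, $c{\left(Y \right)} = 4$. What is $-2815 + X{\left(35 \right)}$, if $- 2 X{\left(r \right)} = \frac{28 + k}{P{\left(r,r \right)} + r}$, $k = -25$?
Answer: $- \frac{135121}{48} \approx -2815.0$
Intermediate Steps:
$P{\left(o,A \right)} = 2 + A$ ($P{\left(o,A \right)} = -2 + \left(A + 4\right) = -2 + \left(4 + A\right) = 2 + A$)
$X{\left(r \right)} = - \frac{3}{2 \left(2 + 2 r\right)}$ ($X{\left(r \right)} = - \frac{\left(28 - 25\right) \frac{1}{\left(2 + r\right) + r}}{2} = - \frac{3 \frac{1}{2 + 2 r}}{2} = - \frac{3}{2 \left(2 + 2 r\right)}$)
$-2815 + X{\left(35 \right)} = -2815 - \frac{3}{4 + 4 \cdot 35} = -2815 - \frac{3}{4 + 140} = -2815 - \frac{3}{144} = -2815 - \frac{1}{48} = - \frac{135121}{48}$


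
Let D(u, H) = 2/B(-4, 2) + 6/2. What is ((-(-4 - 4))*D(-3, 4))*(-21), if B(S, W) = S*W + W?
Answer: -448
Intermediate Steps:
B(S, W) = W + S*W
D(u, H) = 8/3 (D(u, H) = 2/((2*(1 - 4))) + 6/2 = 2/((2*(-3))) + 6*(½) = 2/(-6) + 3 = 2*(-⅙) + 3 = -⅓ + 3 = 8/3)
((-(-4 - 4))*D(-3, 4))*(-21) = (-(-4 - 4)*(8/3))*(-21) = (-1*(-8)*(8/3))*(-21) = (8*(8/3))*(-21) = (64/3)*(-21) = -448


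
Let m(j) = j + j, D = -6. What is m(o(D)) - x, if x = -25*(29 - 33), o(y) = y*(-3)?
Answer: -64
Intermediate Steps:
o(y) = -3*y
m(j) = 2*j
x = 100 (x = -25*(-4) = 100)
m(o(D)) - x = 2*(-3*(-6)) - 1*100 = 2*18 - 100 = 36 - 100 = -64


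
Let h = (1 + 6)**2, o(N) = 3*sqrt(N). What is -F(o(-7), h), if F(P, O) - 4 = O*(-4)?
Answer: 192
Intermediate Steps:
h = 49 (h = 7**2 = 49)
F(P, O) = 4 - 4*O (F(P, O) = 4 + O*(-4) = 4 - 4*O)
-F(o(-7), h) = -(4 - 4*49) = -(4 - 196) = -1*(-192) = 192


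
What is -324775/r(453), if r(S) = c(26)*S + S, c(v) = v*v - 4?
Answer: -324775/304869 ≈ -1.0653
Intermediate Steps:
c(v) = -4 + v² (c(v) = v² - 4 = -4 + v²)
r(S) = 673*S (r(S) = (-4 + 26²)*S + S = (-4 + 676)*S + S = 672*S + S = 673*S)
-324775/r(453) = -324775/(673*453) = -324775/304869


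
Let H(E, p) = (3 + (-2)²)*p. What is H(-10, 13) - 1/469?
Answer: 42678/469 ≈ 90.998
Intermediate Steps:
H(E, p) = 7*p (H(E, p) = (3 + 4)*p = 7*p)
H(-10, 13) - 1/469 = 7*13 - 1/469 = 91 - 1*1/469 = 91 - 1/469 = 42678/469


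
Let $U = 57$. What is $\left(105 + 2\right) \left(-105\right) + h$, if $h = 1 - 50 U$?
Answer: $-14084$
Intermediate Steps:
$h = -2849$ ($h = 1 - 2850 = -2849$)
$\left(105 + 2\right) \left(-105\right) + h = \left(105 + 2\right) \left(-105\right) - 2849 = 107 \left(-105\right) - 2849 = -11235 - 2849 = -14084$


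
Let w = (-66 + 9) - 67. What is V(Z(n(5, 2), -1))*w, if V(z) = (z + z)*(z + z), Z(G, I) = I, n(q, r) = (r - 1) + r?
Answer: -496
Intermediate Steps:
n(q, r) = -1 + 2*r (n(q, r) = (-1 + r) + r = -1 + 2*r)
V(z) = 4*z² (V(z) = (2*z)*(2*z) = 4*z²)
w = -124 (w = -57 - 67 = -124)
V(Z(n(5, 2), -1))*w = (4*(-1)²)*(-124) = (4*1)*(-124) = 4*(-124) = -496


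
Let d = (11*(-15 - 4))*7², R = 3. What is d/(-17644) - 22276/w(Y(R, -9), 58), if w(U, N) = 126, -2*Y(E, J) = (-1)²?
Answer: -17806699/101052 ≈ -176.21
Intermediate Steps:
Y(E, J) = -½ (Y(E, J) = -½*(-1)² = -½*1 = -½)
d = -10241 (d = (11*(-19))*49 = -209*49 = -10241)
d/(-17644) - 22276/w(Y(R, -9), 58) = -10241/(-17644) - 22276/126 = -10241*(-1/17644) - 22276*1/126 = 931/1604 - 11138/63 = -17806699/101052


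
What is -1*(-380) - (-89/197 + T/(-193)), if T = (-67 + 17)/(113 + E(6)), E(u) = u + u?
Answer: 72325391/190105 ≈ 380.45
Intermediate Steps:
E(u) = 2*u
T = -2/5 (T = (-67 + 17)/(113 + 2*6) = -50/(113 + 12) = -50/125 = -50*1/125 = -2/5 ≈ -0.40000)
-1*(-380) - (-89/197 + T/(-193)) = -1*(-380) - (-89/197 - 2/5/(-193)) = 380 - (-89*1/197 - 2/5*(-1/193)) = 380 - (-89/197 + 2/965) = 380 - 1*(-85491/190105) = 380 + 85491/190105 = 72325391/190105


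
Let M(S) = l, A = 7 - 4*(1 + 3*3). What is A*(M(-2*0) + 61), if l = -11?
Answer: -1650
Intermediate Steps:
A = -33 (A = 7 - 4*(1 + 9) = 7 - 4*10 = 7 - 40 = -33)
M(S) = -11
A*(M(-2*0) + 61) = -33*(-11 + 61) = -33*50 = -1650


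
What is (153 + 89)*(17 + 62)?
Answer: 19118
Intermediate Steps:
(153 + 89)*(17 + 62) = 242*79 = 19118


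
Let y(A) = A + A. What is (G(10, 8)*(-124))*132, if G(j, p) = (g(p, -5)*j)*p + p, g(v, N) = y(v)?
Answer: -21081984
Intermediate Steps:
y(A) = 2*A
g(v, N) = 2*v
G(j, p) = p + 2*j*p**2 (G(j, p) = ((2*p)*j)*p + p = (2*j*p)*p + p = 2*j*p**2 + p = p + 2*j*p**2)
(G(10, 8)*(-124))*132 = ((8*(1 + 2*10*8))*(-124))*132 = ((8*(1 + 160))*(-124))*132 = ((8*161)*(-124))*132 = (1288*(-124))*132 = -159712*132 = -21081984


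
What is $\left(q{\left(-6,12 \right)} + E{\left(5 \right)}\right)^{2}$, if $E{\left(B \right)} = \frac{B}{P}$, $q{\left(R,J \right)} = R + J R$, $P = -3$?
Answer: $\frac{57121}{9} \approx 6346.8$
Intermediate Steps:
$E{\left(B \right)} = - \frac{B}{3}$ ($E{\left(B \right)} = \frac{B}{-3} = B \left(- \frac{1}{3}\right) = - \frac{B}{3}$)
$\left(q{\left(-6,12 \right)} + E{\left(5 \right)}\right)^{2} = \left(- 6 \left(1 + 12\right) - \frac{5}{3}\right)^{2} = \left(\left(-6\right) 13 - \frac{5}{3}\right)^{2} = \left(-78 - \frac{5}{3}\right)^{2} = \left(- \frac{239}{3}\right)^{2} = \frac{57121}{9}$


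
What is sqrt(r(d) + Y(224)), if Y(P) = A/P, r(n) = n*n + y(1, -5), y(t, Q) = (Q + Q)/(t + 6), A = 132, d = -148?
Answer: 11*sqrt(141918)/28 ≈ 148.00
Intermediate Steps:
y(t, Q) = 2*Q/(6 + t) (y(t, Q) = (2*Q)/(6 + t) = 2*Q/(6 + t))
r(n) = -10/7 + n**2 (r(n) = n*n + 2*(-5)/(6 + 1) = n**2 + 2*(-5)/7 = n**2 + 2*(-5)*(1/7) = n**2 - 10/7 = -10/7 + n**2)
Y(P) = 132/P
sqrt(r(d) + Y(224)) = sqrt((-10/7 + (-148)**2) + 132/224) = sqrt((-10/7 + 21904) + 132*(1/224)) = sqrt(153318/7 + 33/56) = sqrt(1226577/56) = 11*sqrt(141918)/28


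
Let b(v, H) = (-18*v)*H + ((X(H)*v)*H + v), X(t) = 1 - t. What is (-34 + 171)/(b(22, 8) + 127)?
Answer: -137/4251 ≈ -0.032228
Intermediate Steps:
b(v, H) = v - 18*H*v + H*v*(1 - H) (b(v, H) = (-18*v)*H + (((1 - H)*v)*H + v) = -18*H*v + ((v*(1 - H))*H + v) = -18*H*v + (H*v*(1 - H) + v) = -18*H*v + (v + H*v*(1 - H)) = v - 18*H*v + H*v*(1 - H))
(-34 + 171)/(b(22, 8) + 127) = (-34 + 171)/(22*(1 - 1*8**2 - 17*8) + 127) = 137/(22*(1 - 1*64 - 136) + 127) = 137/(22*(1 - 64 - 136) + 127) = 137/(22*(-199) + 127) = 137/(-4378 + 127) = 137/(-4251) = 137*(-1/4251) = -137/4251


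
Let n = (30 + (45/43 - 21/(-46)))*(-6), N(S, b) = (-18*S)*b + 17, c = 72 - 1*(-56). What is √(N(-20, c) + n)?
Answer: √44903561066/989 ≈ 214.26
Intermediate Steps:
c = 128 (c = 72 + 56 = 128)
N(S, b) = 17 - 18*S*b (N(S, b) = -18*S*b + 17 = 17 - 18*S*b)
n = -186939/989 (n = (30 + (45*(1/43) - 21*(-1/46)))*(-6) = (30 + (45/43 + 21/46))*(-6) = (30 + 2973/1978)*(-6) = (62313/1978)*(-6) = -186939/989 ≈ -189.02)
√(N(-20, c) + n) = √((17 - 18*(-20)*128) - 186939/989) = √((17 + 46080) - 186939/989) = √(46097 - 186939/989) = √(45402994/989) = √44903561066/989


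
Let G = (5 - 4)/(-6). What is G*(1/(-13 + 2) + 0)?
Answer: 1/66 ≈ 0.015152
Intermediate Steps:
G = -⅙ (G = 1*(-⅙) = -⅙ ≈ -0.16667)
G*(1/(-13 + 2) + 0) = -(1/(-13 + 2) + 0)/6 = -(1/(-11) + 0)/6 = -(-1/11 + 0)/6 = -⅙*(-1/11) = 1/66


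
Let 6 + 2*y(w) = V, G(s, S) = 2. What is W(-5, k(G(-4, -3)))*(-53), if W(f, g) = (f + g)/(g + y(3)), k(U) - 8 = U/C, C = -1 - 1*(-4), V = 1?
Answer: -1166/37 ≈ -31.514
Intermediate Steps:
y(w) = -5/2 (y(w) = -3 + (½)*1 = -3 + ½ = -5/2)
C = 3 (C = -1 + 4 = 3)
k(U) = 8 + U/3
W(f, g) = (f + g)/(-5/2 + g) (W(f, g) = (f + g)/(g - 5/2) = (f + g)/(-5/2 + g))
W(-5, k(G(-4, -3)))*(-53) = (2*(-5 + (8 + (⅓)*2))/(-5 + 2*(8 + (⅓)*2)))*(-53) = (2*(-5 + (8 + ⅔))/(-5 + 2*(8 + ⅔)))*(-53) = (2*(-5 + 26/3)/(-5 + 2*(26/3)))*(-53) = (2*(11/3)/(-5 + 52/3))*(-53) = (2*(11/3)/(37/3))*(-53) = (2*(3/37)*(11/3))*(-53) = (22/37)*(-53) = -1166/37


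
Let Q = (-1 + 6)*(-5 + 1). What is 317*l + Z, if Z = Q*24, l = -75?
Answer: -24255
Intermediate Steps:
Q = -20 (Q = 5*(-4) = -20)
Z = -480 (Z = -20*24 = -480)
317*l + Z = 317*(-75) - 480 = -23775 - 480 = -24255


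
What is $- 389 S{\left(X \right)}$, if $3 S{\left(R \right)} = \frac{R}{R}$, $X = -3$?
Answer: $- \frac{389}{3} \approx -129.67$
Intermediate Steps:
$S{\left(R \right)} = \frac{1}{3}$ ($S{\left(R \right)} = \frac{R \frac{1}{R}}{3} = \frac{1}{3} \cdot 1 = \frac{1}{3}$)
$- 389 S{\left(X \right)} = \left(-389\right) \frac{1}{3} = - \frac{389}{3}$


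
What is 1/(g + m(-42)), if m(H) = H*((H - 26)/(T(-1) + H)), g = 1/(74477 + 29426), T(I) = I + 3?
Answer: -519515/37093366 ≈ -0.014006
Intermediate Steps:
T(I) = 3 + I
g = 1/103903 ≈ 9.6244e-6
m(H) = H*(-26 + H)/(2 + H) (m(H) = H*((H - 26)/((3 - 1) + H)) = H*((-26 + H)/(2 + H)) = H*(-26 + H)/(2 + H))
1/(g + m(-42)) = 1/(1/103903 - 42*(-26 - 42)/(2 - 42)) = 1/(1/103903 - 42*(-68)/(-40)) = 1/(1/103903 - 42*(-1/40)*(-68)) = 1/(1/103903 - 357/5) = 1/(-37093366/519515) = -519515/37093366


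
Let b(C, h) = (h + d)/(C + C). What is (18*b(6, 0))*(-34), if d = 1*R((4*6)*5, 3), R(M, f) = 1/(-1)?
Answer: 51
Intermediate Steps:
R(M, f) = -1
d = -1 (d = 1*(-1) = -1)
b(C, h) = (-1 + h)/(2*C) (b(C, h) = (h - 1)/(C + C) = (-1 + h)/((2*C)) = (-1 + h)*(1/(2*C)) = (-1 + h)/(2*C))
(18*b(6, 0))*(-34) = (18*((½)*(-1 + 0)/6))*(-34) = (18*((½)*(⅙)*(-1)))*(-34) = (18*(-1/12))*(-34) = -3/2*(-34) = 51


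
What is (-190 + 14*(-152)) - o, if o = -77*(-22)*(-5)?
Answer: 6152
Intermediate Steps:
o = -8470 (o = 1694*(-5) = -8470)
(-190 + 14*(-152)) - o = (-190 + 14*(-152)) - 1*(-8470) = (-190 - 2128) + 8470 = -2318 + 8470 = 6152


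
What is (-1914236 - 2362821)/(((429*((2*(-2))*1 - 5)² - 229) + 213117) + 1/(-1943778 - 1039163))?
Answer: -12758208684637/738686560416 ≈ -17.271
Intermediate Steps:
(-1914236 - 2362821)/(((429*((2*(-2))*1 - 5)² - 229) + 213117) + 1/(-1943778 - 1039163)) = -4277057/(((429*(-4*1 - 5)² - 229) + 213117) + 1/(-2982941)) = -4277057/(((429*(-4 - 5)² - 229) + 213117) - 1/2982941) = -4277057/(((429*(-9)² - 229) + 213117) - 1/2982941) = -4277057/(((429*81 - 229) + 213117) - 1/2982941) = -4277057/(((34749 - 229) + 213117) - 1/2982941) = -4277057/((34520 + 213117) - 1/2982941) = -4277057/(247637 - 1/2982941) = -4277057/738686560416/2982941 = -4277057*2982941/738686560416 = -12758208684637/738686560416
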